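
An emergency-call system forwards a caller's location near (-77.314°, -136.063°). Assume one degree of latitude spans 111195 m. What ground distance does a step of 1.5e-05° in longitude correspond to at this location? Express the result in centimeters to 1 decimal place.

One degree of longitude here spans 111195 × cos 77.314° = 111195 × 0.2196 ≈ 24419.3 m; 1.5e-05° of that is 0.366289 m.
That is 0.366289 m = 36.629 cm.

36.6 centimeters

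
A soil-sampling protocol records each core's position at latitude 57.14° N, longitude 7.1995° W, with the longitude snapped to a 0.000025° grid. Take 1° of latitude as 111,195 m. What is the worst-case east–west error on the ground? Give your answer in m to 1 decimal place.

0.8 m

With a 0.000025° grid the true value lies within half a step, ±0.000025°/2 = ±1.25e-05°, of the stored one.
One degree of longitude at 57.14° is 111195 × cos 57.14° ≈ 111195 × 0.5426 = 60333.1 m.
Maximum E–W displacement: 1.25e-05 × 60333.1 = 0.754164 m.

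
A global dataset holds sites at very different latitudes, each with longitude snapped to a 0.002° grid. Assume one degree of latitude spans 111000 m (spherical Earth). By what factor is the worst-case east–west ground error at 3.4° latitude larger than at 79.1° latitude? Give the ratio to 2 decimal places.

5.28

With a 0.002° grid the true value lies within half a step, ±0.002°/2 = ±0.001°, of the stored one.
At 3.4°: 0.001° × 111000 × cos 3.4° = 0.001 × 111000 × 0.9982 ≈ 110.8 m.
Error at 79.1° = 0.001° × 111000 × cos 79.1° ≈ 111 × 0.1891 = 20.99 m.
Ratio: 110.8 / 20.99 = cos 3.4° / cos 79.1° ≈ 5.2790.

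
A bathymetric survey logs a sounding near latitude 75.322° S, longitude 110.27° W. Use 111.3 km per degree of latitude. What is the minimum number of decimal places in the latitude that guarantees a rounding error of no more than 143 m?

One degree of latitude covers 111300 m.
With N decimal places the half-ulp bound is 0.5·10⁻ᴺ°, or 0.5·10⁻ᴺ × 111300 m on the ground.
Setting 55650 × 10⁻ᴺ ≤ 143 gives 10ᴺ ≥ 389.2, i.e. N ≥ 2.59.
At 2 places the error can reach 556 m, but 3 places keeps it to 55.6 m.

3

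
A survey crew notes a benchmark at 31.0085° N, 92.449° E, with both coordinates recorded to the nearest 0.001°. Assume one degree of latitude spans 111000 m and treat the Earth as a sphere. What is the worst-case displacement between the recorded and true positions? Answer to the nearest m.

Rounding to 3 decimal places leaves each coordinate within ±0.0005° of the true value.
N–S: 0.0005° × 111000 m/° = 55.5 m.
E–W at 31.0085°: 0.0005° × 111000 × cos 31.0085° = 0.0005 × 111000 × 0.8571 ≈ 47.5685 m.
Combining orthogonally: (55.5² + 47.5685²)^½ ≈ 73.0959 m.

73 m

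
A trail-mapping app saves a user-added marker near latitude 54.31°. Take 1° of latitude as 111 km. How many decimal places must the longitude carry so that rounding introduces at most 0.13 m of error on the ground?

6 decimal places

At 54.31° one degree of longitude covers 111000 × cos 54.31° ≈ 111000 × 0.5834 ≈ 64757.3 m.
N decimal places → at most half a unit in the last place, 0.5 × 10⁻ᴺ° = 64757.3/2 × 10⁻ᴺ m.
Setting 32378.7 × 10⁻ᴺ ≤ 0.13 gives 10ᴺ ≥ 2.491e+05, i.e. N ≥ 5.40.
So 6 decimal places suffice (0.0324 m); 5 would allow up to 0.324 m.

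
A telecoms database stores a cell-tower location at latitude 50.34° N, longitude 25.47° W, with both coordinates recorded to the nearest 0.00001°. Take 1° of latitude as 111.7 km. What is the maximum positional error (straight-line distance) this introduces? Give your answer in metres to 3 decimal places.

Rounding to 5 decimal places leaves each coordinate within ±5e-06° of the true value.
Latitude error → 5e-06 × 111700 = 0.5585 m along the meridian.
E–W at 50.34°: 5e-06° × 111700 × cos 50.34° = 5e-06 × 111700 × 0.6382 ≈ 0.356452 m.
Combining orthogonally: (0.5585² + 0.356452²)^½ ≈ 0.662556 m.

0.663 metres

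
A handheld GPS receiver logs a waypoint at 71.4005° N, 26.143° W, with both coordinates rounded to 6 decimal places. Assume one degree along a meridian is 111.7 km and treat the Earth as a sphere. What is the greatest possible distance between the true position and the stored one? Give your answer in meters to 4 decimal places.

0.0586 meters

Rounding to 6 decimal places leaves each coordinate within ±5e-07° of the true value.
North–south component: 5e-07° × 111700 = 0.05585 m.
E–W at 71.4005°: 5e-07° × 111700 × cos 71.4005° = 5e-07 × 111700 × 0.3190 ≈ 0.0178134 m.
Worst case both components are at the extreme and orthogonal: √(0.05585² + 0.0178134²) ≈ 0.058622 m.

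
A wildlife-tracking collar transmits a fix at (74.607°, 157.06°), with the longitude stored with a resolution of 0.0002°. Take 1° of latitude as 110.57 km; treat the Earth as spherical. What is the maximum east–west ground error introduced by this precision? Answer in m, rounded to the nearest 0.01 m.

2.93 m

With a 0.0002° grid the true value lies within half a step, ±0.0002°/2 = ±0.0001°, of the stored one.
At latitude 74.607° a degree of longitude spans 110570 m × cos 74.607° = 110570 × 0.2654 ≈ 29349.5 m.
So at most 0.0001° × 29349.5 ≈ 2.93495 m east–west.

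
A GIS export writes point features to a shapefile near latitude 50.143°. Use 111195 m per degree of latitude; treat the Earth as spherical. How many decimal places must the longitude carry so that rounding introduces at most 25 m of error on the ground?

4

At 50.143° one degree of longitude covers 111195 × cos 50.143° ≈ 111195 × 0.6409 ≈ 71262 m.
With N decimal places the half-ulp bound is 0.5·10⁻ᴺ°, or 0.5·10⁻ᴺ × 71262 m on the ground.
Setting 35631 × 10⁻ᴺ ≤ 25 gives 10ᴺ ≥ 1425, i.e. N ≥ 3.15.
At 3 places the error can reach 35.6 m, but 4 places keeps it to 3.56 m.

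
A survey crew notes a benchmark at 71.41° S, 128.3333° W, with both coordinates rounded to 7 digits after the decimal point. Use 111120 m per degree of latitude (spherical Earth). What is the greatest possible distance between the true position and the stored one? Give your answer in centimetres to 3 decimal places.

0.583 centimetres

Rounding to 7 decimal places leaves each coordinate within ±5e-08° of the true value.
Latitude error → 5e-08 × 111120 = 0.005556 m along the meridian.
Longitude error → 5e-08 × 111120 × cos 71.41° = 5e-08 × 111120 × 0.3188 ≈ 0.00177122 m.
Worst case both components are at the extreme and orthogonal: √(0.005556² + 0.00177122²) ≈ 0.0058315 m.
That is 0.0058315 m = 0.58315 cm.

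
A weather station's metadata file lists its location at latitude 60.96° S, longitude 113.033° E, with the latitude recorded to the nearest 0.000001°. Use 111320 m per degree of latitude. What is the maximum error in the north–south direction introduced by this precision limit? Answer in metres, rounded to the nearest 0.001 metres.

0.056 metres

Rounding to 6 decimal places leaves the latitude within ±5e-07° of the true value.
Along the meridian that is 5e-07° × 111320 m/° = 0.05566 m.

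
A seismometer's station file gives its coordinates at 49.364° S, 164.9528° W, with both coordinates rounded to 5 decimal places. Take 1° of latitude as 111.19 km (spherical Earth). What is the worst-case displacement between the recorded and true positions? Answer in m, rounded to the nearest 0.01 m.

Rounding to 5 decimal places leaves each coordinate within ±5e-06° of the true value.
N–S: 5e-06° × 111190 m/° = 0.55595 m.
Longitude error → 5e-06 × 111190 × cos 49.364° = 5e-06 × 111190 × 0.6513 ≈ 0.362063 m.
Worst case both components are at the extreme and orthogonal: √(0.55595² + 0.362063²) ≈ 0.663453 m.

0.66 m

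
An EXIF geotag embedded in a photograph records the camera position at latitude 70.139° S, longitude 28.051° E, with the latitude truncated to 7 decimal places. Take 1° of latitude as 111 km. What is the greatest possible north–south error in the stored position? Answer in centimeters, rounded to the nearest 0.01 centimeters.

Truncating at 7 decimal places can drop up to a full unit in the last place, so the latitude may be off by as much as 1e-07°.
So the N–S error is at most 1e-07 × 111000 = 0.0111 m.
That is 0.0111 m = 1.11 cm.

1.11 centimeters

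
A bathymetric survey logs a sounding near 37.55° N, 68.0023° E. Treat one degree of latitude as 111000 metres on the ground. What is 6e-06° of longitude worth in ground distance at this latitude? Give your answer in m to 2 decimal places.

One degree of longitude here spans 111000 × cos 37.55° = 111000 × 0.7928 ≈ 88003.2 m; 6e-06° of that is 0.528019 m.

0.53 m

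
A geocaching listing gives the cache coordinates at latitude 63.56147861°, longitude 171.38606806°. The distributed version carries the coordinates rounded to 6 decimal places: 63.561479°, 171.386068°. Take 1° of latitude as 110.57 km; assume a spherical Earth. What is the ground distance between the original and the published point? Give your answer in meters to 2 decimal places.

The latitude changed by -0.00000039° and the longitude by +0.00000006°.
North–south shift: -0.00000039 × 110570 = -0.0431223 m.
E–W at 63.5615°: 0.00000006° × 110570 × cos 63.5615° = 0.00000006 × 110570 × 0.4452 ≈ 0.00295379 m.
Distance: √(0.0431223² + 0.00295379²) ≈ 0.0432233 m.

0.04 meters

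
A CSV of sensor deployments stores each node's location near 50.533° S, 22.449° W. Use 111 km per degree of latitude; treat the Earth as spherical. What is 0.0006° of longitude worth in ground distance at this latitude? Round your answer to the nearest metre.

42 metres

0.0006° of longitude at 50.533° is 0.0006 × 111000 × cos 50.533° ≈ 0.0006 × 70555.3 = 42.3332 m.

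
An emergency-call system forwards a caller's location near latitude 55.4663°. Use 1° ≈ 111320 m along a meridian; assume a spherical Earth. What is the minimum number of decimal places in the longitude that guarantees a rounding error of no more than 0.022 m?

At 55.4663° one degree of longitude covers 111320 × cos 55.4663° ≈ 111320 × 0.5669 ≈ 63106.3 m.
N decimal places → at most half a unit in the last place, 0.5 × 10⁻ᴺ° = 63106.3/2 × 10⁻ᴺ m.
Need 0.5 × 63106.3 × 10⁻ᴺ ≤ 0.022 → 10⁻ᴺ ≤ 6.972e-07, so N ≥ 6.16.
N = 6 would give 0.0316 m (too coarse); N = 7 gives 0.00316 m ≤ 0.022 m.

7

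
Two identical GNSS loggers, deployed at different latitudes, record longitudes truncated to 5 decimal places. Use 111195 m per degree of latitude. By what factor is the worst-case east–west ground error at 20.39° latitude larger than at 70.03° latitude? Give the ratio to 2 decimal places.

Truncating at 5 decimal places can drop up to a full unit in the last place, so the longitude may be off by as much as 1e-05°.
Error at 20.39° = 1e-05° × 111195 × cos 20.39° ≈ 1.1119 × 0.9373 = 1.0423 m.
At 70.03°: 1e-05° × 111195 × cos 70.03° = 1e-05 × 111195 × 0.3415 ≈ 0.37976 m.
Ratio: 1.0423 / 0.37976 = cos 20.39° / cos 70.03° ≈ 2.7446.

2.74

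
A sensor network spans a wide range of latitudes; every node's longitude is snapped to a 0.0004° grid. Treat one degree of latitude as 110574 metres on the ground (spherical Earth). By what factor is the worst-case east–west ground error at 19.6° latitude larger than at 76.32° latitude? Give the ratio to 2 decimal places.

With a 0.0004° grid the true value lies within half a step, ±0.0004°/2 = ±0.0002°, of the stored one.
At 19.6°: 0.0002° × 110574 × cos 19.6° = 0.0002 × 110574 × 0.9421 ≈ 20.833 m.
Error at 76.32° = 0.0002° × 110574 × cos 76.32° ≈ 22.115 × 0.2365 = 5.2301 m.
Ratio: 20.833 / 5.2301 = cos 19.6° / cos 76.32° ≈ 3.9833.

3.98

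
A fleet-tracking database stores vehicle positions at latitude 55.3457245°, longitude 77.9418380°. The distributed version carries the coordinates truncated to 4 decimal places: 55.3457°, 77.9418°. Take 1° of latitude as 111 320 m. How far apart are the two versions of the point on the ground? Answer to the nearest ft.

12 ft

The latitude changed by +0.0000245° and the longitude by +0.0000380°.
North–south shift: 0.0000245 × 111320 = 2.72734 m.
E–W at 55.3457°: 0.0000380° × 111320 × cos 55.3457° = 0.0000380 × 111320 × 0.5686 ≈ 2.40537 m.
Hypotenuse of the two orthogonal shifts: √(2.72734² + 2.40537²) = 3.63651 m.
Converting: 3.63651 m × 3.2808 ft/m ≈ 11.931 ft.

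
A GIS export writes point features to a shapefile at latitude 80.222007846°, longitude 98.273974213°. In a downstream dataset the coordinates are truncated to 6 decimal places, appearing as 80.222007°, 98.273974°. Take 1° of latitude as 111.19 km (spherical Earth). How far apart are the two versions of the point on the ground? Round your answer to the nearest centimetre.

Δlat = 80.222007846 − 80.222007 = +0.000000846°; Δlon = 98.273974213 − 98.273974 = +0.000000213°.
North–south shift: 0.000000846 × 111190 = 0.0940667 m.
East–west at this latitude: 0.000000213° × 111190 × cos 80.222° ≈ 0.000000213 × 18883.5 = 0.00402219 m.
Distance: √(0.0940667² + 0.00402219²) ≈ 0.0941527 m.
That is 0.0941527 m = 9.4153 cm.

9 centimetres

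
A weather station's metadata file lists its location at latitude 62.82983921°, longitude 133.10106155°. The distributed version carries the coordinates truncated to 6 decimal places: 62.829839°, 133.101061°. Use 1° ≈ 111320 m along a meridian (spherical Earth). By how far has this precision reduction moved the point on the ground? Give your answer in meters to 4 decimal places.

Δlat = 62.82983921 − 62.829839 = +0.00000021°; Δlon = 133.10106155 − 133.101061 = +0.00000055°.
N–S: 0.00000021° × 111320 m/° = 0.0233772 m.
East–west at this latitude: 0.00000055° × 111320 × cos 62.8298° ≈ 0.00000055 × 50832.6 = 0.0279579 m.
Distance: √(0.0233772² + 0.0279579²) ≈ 0.0364436 m.

0.0364 meters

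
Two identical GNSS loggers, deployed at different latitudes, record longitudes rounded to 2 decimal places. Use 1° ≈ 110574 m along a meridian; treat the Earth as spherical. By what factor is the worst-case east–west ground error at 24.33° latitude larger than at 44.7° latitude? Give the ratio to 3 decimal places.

Rounding to 2 decimal places leaves the longitude within ±0.005° of the true value.
At 24.33°: 0.005° × 110574 × cos 24.33° = 0.005 × 110574 × 0.9112 ≈ 503.77 m.
Error at 44.7° = 0.005° × 110574 × cos 44.7° ≈ 552.87 × 0.7108 = 392.98 m.
The ratio reduces to cos 24.33° / cos 44.7° = 0.9112/0.7108 ≈ 1.2819.

1.282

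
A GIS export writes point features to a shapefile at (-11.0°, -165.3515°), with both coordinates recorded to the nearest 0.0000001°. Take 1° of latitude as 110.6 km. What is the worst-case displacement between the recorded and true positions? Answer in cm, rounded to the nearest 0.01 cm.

Rounding to 7 decimal places leaves each coordinate within ±5e-08° of the true value.
N–S: 5e-08° × 110600 m/° = 0.00553 m.
Longitude error → 5e-08 × 110600 × cos 11° = 5e-08 × 110600 × 0.9816 ≈ 0.0054284 m.
Worst case both components are at the extreme and orthogonal: √(0.00553² + 0.0054284²) ≈ 0.00774909 m.
That is 0.00774909 m = 0.77491 cm.

0.77 cm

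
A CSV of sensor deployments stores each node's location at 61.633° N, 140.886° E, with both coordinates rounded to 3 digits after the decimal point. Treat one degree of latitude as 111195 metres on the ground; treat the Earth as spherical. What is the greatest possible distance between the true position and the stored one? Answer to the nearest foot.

Rounding to 3 decimal places leaves each coordinate within ±0.0005° of the true value.
N–S: 0.0005° × 111195 m/° = 55.5975 m.
East–west component at 61.633°: 0.0005° × 111195 × cos 61.633° ≈ 0.0005 × 52830.7 ≈ 26.4153 m.
Worst case both components are at the extreme and orthogonal: √(55.5975² + 26.4153²) ≈ 61.5537 m.
In feet: 61.5537 m ÷ 0.3048 ≈ 201.95 ft.

202 feet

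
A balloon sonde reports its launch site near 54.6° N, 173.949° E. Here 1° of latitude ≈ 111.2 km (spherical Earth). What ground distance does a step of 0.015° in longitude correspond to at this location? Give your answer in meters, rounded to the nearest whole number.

One degree of longitude here spans 111200 × cos 54.6° = 111200 × 0.5793 ≈ 64416.1 m; 0.015° of that is 966.241 m.

966 meters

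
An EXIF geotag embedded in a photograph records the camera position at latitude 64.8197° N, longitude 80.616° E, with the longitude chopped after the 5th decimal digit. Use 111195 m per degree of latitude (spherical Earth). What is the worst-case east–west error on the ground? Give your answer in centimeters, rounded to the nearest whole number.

47 centimeters

Truncating at 5 decimal places can drop up to a full unit in the last place, so the longitude may be off by as much as 1e-05°.
Parallels shrink by cos φ, so at 64.8197° a degree of longitude is 111195 × 0.4255 ≈ 47309.9 m.
Maximum E–W displacement: 1e-05 × 47309.9 = 0.473099 m.
That is 0.473099 m = 47.31 cm.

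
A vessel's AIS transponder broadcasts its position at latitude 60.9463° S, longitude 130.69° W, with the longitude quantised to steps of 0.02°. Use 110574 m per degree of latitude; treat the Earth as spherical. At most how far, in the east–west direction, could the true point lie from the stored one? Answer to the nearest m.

With a 0.02° grid the true value lies within half a step, ±0.02°/2 = ±0.01°, of the stored one.
Parallels shrink by cos φ, so at 60.9463° a degree of longitude is 110574 × 0.4856 ≈ 53698 m.
Maximum E–W displacement: 0.01 × 53698 = 536.98 m.

537 m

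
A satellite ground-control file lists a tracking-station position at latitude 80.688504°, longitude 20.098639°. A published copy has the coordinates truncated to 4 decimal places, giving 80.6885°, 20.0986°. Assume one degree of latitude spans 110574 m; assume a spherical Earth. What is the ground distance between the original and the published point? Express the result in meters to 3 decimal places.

Δlat = 80.688504 − 80.6885 = +0.000004°; Δlon = 20.098639 − 20.0986 = +0.000039°.
N–S: 0.000004° × 110574 m/° = 0.442296 m.
E–W at 80.6885°: 0.000039° × 110574 × cos 80.6885° = 0.000039 × 110574 × 0.1618 ≈ 0.697752 m.
Combined displacement = (0.442296² + 0.697752²)^½ ≈ 0.826126 m.

0.826 meters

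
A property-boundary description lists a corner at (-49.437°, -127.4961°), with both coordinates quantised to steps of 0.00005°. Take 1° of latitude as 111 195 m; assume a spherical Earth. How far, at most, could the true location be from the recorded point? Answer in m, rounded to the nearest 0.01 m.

With a 0.00005° grid the true value lies within half a step, ±0.00005°/2 = ±2.5e-05°, of the stored one.
N–S: 2.5e-05° × 111195 m/° = 2.77988 m.
Longitude error → 2.5e-05 × 111195 × cos 49.437° = 2.5e-05 × 111195 × 0.6503 ≈ 1.80771 m.
Worst case both components are at the extreme and orthogonal: √(2.77988² + 1.80771²) ≈ 3.31595 m.

3.32 m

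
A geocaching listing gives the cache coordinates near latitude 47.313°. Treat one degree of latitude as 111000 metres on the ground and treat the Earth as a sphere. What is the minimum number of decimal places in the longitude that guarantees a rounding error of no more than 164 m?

At 47.313° one degree of longitude covers 111000 × cos 47.313° ≈ 111000 × 0.6780 ≈ 75257.2 m.
N decimal places → at most half a unit in the last place, 0.5 × 10⁻ᴺ° = 75257.2/2 × 10⁻ᴺ m.
Need 0.5 × 75257.2 × 10⁻ᴺ ≤ 164 → 10⁻ᴺ ≤ 4.358e-03, so N ≥ 2.36.
At 2 places the error can reach 376 m, but 3 places keeps it to 37.6 m.

3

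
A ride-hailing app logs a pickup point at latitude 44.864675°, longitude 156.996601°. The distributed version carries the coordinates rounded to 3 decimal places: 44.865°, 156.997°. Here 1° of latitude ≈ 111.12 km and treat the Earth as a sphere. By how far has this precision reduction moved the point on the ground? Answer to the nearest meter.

48 meters

Δlat = 44.864675 − 44.865 = -0.000325°; Δlon = 156.996601 − 156.997 = -0.000399°.
N–S: -0.000325° × 111120 m/° = -36.114 m.
East–west at this latitude: -0.000399° × 111120 × cos 44.865° ≈ -0.000399 × 78758.6 = -31.4247 m.
Combined displacement = (36.114² + 31.4247²)^½ ≈ 47.872 m.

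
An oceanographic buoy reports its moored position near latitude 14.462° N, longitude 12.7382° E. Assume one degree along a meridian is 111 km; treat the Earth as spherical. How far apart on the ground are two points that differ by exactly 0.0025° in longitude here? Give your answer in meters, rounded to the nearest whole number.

0.0025° of longitude at 14.462° is 0.0025 × 111000 × cos 14.462° ≈ 0.0025 × 107483 = 268.707 m.

269 meters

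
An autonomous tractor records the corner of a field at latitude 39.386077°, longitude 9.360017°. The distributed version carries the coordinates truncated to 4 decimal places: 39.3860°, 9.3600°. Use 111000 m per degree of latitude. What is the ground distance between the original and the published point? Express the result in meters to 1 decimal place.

Δlat = 39.386077 − 39.3860 = +0.000077°; Δlon = 9.360017 − 9.3600 = +0.000017°.
North–south shift: 0.000077 × 111000 = 8.547 m.
E–W at 39.386°: 0.000017° × 111000 × cos 39.386° = 0.000017 × 111000 × 0.7729 ≈ 1.45844 m.
Combined displacement = (8.547² + 1.45844²)^½ ≈ 8.67054 m.

8.7 meters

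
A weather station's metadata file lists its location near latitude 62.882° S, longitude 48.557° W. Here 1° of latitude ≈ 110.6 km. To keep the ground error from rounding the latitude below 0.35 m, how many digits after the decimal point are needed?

6 decimal places

One degree of latitude covers 110600 m.
N decimal places → at most half a unit in the last place, 0.5 × 10⁻ᴺ° = 110600/2 × 10⁻ᴺ m.
Need 0.5 × 110600 × 10⁻ᴺ ≤ 0.35 → 10⁻ᴺ ≤ 6.329e-06, so N ≥ 5.20.
At 5 places the error can reach 0.553 m, but 6 places keeps it to 0.0553 m.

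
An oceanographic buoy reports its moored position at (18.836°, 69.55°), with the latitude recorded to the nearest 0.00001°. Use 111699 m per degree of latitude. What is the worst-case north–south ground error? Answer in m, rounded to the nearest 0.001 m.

Rounding to 5 decimal places leaves the latitude within ±5e-06° of the true value.
Along the meridian that is 5e-06° × 111699 m/° = 0.558495 m.

0.558 m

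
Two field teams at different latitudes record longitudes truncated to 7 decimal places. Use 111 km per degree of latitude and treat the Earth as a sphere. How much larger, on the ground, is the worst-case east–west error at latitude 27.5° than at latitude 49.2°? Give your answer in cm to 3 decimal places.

0.259 cm

Truncating at 7 decimal places can drop up to a full unit in the last place, so the longitude may be off by as much as 1e-07°.
At 27.5°: 1e-07° × 111000 × cos 27.5° = 1e-07 × 111000 × 0.8870 ≈ 0.0098458 m.
Error at 49.2° = 1e-07° × 111000 × cos 49.2° ≈ 0.0111 × 0.6534 = 0.007253 m.
Difference: 0.0098458 − 0.007253 = 0.0025929 m.
That is 0.00259285 m = 0.25929 cm.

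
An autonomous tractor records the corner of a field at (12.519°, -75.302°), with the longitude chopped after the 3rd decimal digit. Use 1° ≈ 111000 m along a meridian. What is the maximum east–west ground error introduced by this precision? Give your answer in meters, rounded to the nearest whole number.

108 meters

Truncating at 3 decimal places can drop up to a full unit in the last place, so the longitude may be off by as much as 0.001°.
Parallels shrink by cos φ, so at 12.519° a degree of longitude is 111000 × 0.9762 ≈ 108361 m.
So at most 0.001° × 108361 ≈ 108.361 m east–west.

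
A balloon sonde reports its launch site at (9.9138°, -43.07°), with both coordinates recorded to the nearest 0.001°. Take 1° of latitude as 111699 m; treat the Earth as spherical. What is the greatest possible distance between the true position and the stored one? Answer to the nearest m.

Rounding to 3 decimal places leaves each coordinate within ±0.0005° of the true value.
N–S: 0.0005° × 111699 m/° = 55.8495 m.
East–west component at 9.9138°: 0.0005° × 111699 × cos 9.9138° ≈ 0.0005 × 110031 ≈ 55.0155 m.
Combining orthogonally: (55.8495² + 55.0155²)^½ ≈ 78.3956 m.

78 m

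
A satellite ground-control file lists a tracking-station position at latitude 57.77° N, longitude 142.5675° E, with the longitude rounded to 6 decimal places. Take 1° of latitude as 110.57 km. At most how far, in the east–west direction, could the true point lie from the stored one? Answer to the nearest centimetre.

3 centimetres

Rounding to 6 decimal places leaves the longitude within ±5e-07° of the true value.
One degree of longitude at 57.77° is 110570 × cos 57.77° ≈ 110570 × 0.5333 = 58969.1 m.
Maximum E–W displacement: 5e-07 × 58969.1 = 0.0294846 m.
That is 0.0294846 m = 2.9485 cm.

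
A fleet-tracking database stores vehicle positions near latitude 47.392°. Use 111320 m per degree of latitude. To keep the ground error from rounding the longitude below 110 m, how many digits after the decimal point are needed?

3

At 47.392° one degree of longitude covers 111320 × cos 47.392° ≈ 111320 × 0.6770 ≈ 75361.3 m.
N decimal places → at most half a unit in the last place, 0.5 × 10⁻ᴺ° = 75361.3/2 × 10⁻ᴺ m.
Setting 37680.6 × 10⁻ᴺ ≤ 110 gives 10ᴺ ≥ 342.6, i.e. N ≥ 2.53.
So 3 decimal places suffice (37.7 m); 2 would allow up to 377 m.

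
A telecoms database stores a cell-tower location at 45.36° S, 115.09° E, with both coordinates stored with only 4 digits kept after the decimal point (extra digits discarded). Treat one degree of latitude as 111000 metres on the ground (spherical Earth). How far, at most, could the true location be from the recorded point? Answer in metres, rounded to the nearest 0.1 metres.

Truncating at 4 decimal places can drop up to a full unit in the last place, so each coordinate may be off by as much as 0.0001°.
North–south component: 0.0001° × 111000 = 11.1 m.
E–W at 45.36°: 0.0001° × 111000 × cos 45.36° = 0.0001 × 111000 × 0.7026 ≈ 7.79941 m.
The two errors are perpendicular, so the maximum displacement is √(11.1² + 7.79941²) ≈ 13.5662 m.

13.6 metres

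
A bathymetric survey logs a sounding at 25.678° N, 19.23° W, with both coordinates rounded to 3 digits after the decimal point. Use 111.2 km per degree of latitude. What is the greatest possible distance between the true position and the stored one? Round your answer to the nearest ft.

246 ft

Rounding to 3 decimal places leaves each coordinate within ±0.0005° of the true value.
N–S: 0.0005° × 111200 m/° = 55.6 m.
Longitude error → 0.0005 × 111200 × cos 25.678° = 0.0005 × 111200 × 0.9012 ≈ 50.1091 m.
Combining orthogonally: (55.6² + 50.1091²)^½ ≈ 74.8484 m.
In feet: 74.8484 m ÷ 0.3048 ≈ 245.57 ft.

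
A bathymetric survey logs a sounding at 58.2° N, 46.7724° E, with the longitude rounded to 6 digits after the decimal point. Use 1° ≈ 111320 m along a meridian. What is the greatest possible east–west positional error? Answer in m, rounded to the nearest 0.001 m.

Rounding to 6 decimal places leaves the longitude within ±5e-07° of the true value.
One degree of longitude at 58.2° is 111320 × cos 58.2° ≈ 111320 × 0.5270 = 58660.7 m.
East–west error: 5e-07° × 58660.7 m/° ≈ 0.0293304 m.

0.029 m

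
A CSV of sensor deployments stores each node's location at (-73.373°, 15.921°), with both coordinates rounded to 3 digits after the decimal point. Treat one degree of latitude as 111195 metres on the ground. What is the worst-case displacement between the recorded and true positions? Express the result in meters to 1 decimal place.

Rounding to 3 decimal places leaves each coordinate within ±0.0005° of the true value.
North–south component: 0.0005° × 111195 = 55.5975 m.
Longitude error → 0.0005 × 111195 × cos 73.373° = 0.0005 × 111195 × 0.2861 ≈ 15.9087 m.
Worst case both components are at the extreme and orthogonal: √(55.5975² + 15.9087²) ≈ 57.8288 m.

57.8 meters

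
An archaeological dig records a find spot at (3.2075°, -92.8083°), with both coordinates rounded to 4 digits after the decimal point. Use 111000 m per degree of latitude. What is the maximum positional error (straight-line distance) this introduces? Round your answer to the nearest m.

8 m

Rounding to 4 decimal places leaves each coordinate within ±5e-05° of the true value.
N–S: 5e-05° × 111000 m/° = 5.55 m.
Longitude error → 5e-05 × 111000 × cos 3.2075° = 5e-05 × 111000 × 0.9984 ≈ 5.54131 m.
Combining orthogonally: (5.55² + 5.54131²)^½ ≈ 7.84274 m.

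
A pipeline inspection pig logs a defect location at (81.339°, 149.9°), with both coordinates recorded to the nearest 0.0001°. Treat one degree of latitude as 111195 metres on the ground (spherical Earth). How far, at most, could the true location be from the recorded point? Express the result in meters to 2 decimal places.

5.62 meters

Rounding to 4 decimal places leaves each coordinate within ±5e-05° of the true value.
Latitude error → 5e-05 × 111195 = 5.55975 m along the meridian.
E–W at 81.339°: 5e-05° × 111195 × cos 81.339° = 5e-05 × 111195 × 0.1506 ≈ 0.837231 m.
Worst case both components are at the extreme and orthogonal: √(5.55975² + 0.837231²) ≈ 5.62244 m.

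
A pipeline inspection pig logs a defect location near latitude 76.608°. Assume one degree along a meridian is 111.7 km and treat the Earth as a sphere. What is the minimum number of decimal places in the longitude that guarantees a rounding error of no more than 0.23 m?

5 decimal places

At 76.608° one degree of longitude covers 111700 × cos 76.608° ≈ 111700 × 0.2316 ≈ 25871.1 m.
With N decimal places the half-ulp bound is 0.5·10⁻ᴺ°, or 0.5·10⁻ᴺ × 25871.1 m on the ground.
Need 0.5 × 25871.1 × 10⁻ᴺ ≤ 0.23 → 10⁻ᴺ ≤ 1.778e-05, so N ≥ 4.75.
At 4 places the error can reach 1.29 m, but 5 places keeps it to 0.129 m.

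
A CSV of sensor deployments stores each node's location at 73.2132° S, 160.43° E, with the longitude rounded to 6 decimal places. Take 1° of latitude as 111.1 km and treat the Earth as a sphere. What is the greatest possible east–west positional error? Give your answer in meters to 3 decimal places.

0.016 meters

Rounding to 6 decimal places leaves the longitude within ±5e-07° of the true value.
At latitude 73.2132° a degree of longitude spans 111100 m × cos 73.2132° = 111100 × 0.2888 ≈ 32086.9 m.
East–west error: 5e-07° × 32086.9 m/° ≈ 0.0160435 m.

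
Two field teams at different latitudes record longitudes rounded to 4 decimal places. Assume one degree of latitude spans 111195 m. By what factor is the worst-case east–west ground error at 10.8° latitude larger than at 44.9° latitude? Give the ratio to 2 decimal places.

1.39

Rounding to 4 decimal places leaves the longitude within ±5e-05° of the true value.
Error at 10.8° = 5e-05° × 111195 × cos 10.8° ≈ 5.5598 × 0.9823 = 5.4613 m.
Error at 44.9° = 5e-05° × 111195 × cos 44.9° ≈ 5.5598 × 0.7083 = 3.9382 m.
The ratio reduces to cos 10.8° / cos 44.9° = 0.9823/0.7083 ≈ 1.3867.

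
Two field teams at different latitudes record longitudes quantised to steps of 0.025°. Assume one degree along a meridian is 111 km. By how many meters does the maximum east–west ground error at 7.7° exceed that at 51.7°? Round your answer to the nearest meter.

515 meters

With a 0.025° grid the true value lies within half a step, ±0.025°/2 = ±0.0125°, of the stored one.
At 7.7°: 0.0125° × 111000 × cos 7.7° = 0.0125 × 111000 × 0.9910 ≈ 1375 m.
At 51.7°: 0.0125° × 111000 × cos 51.7° = 0.0125 × 111000 × 0.6198 ≈ 859.94 m.
So the lower-latitude error exceeds the higher by 1375 − 859.94 = 515.05 m.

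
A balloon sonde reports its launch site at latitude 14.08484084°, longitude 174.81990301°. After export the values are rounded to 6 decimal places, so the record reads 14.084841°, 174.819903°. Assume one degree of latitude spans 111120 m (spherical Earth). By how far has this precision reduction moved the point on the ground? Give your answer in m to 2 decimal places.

0.02 m

The latitude changed by -0.00000016° and the longitude by +0.00000001°.
N–S: -0.00000016° × 111120 m/° = -0.0177792 m.
E–W at 14.0848°: 0.00000001° × 111120 × cos 14.0848° = 0.00000001 × 111120 × 0.9699 ≈ 0.00107779 m.
Combined displacement = (0.0177792² + 0.00107779²)^½ ≈ 0.0178118 m.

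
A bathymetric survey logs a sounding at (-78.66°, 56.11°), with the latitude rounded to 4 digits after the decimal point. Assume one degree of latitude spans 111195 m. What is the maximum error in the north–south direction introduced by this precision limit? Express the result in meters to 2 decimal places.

5.56 meters

Rounding to 4 decimal places leaves the latitude within ±5e-05° of the true value.
So the N–S error is at most 5e-05 × 111195 = 5.55975 m.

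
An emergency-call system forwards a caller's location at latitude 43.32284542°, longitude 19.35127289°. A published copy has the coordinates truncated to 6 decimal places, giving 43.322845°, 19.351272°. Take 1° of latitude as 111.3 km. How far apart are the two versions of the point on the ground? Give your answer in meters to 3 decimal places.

0.086 meters

Δlat = 43.32284542 − 43.322845 = +0.00000042°; Δlon = 19.35127289 − 19.351272 = +0.00000089°.
N–S: 0.00000042° × 111300 m/° = 0.046746 m.
E–W at 43.3228°: 0.00000089° × 111300 × cos 43.3228° = 0.00000089 × 111300 × 0.7275 ≈ 0.0720639 m.
Hypotenuse of the two orthogonal shifts: √(0.046746² + 0.0720639²) = 0.0858976 m.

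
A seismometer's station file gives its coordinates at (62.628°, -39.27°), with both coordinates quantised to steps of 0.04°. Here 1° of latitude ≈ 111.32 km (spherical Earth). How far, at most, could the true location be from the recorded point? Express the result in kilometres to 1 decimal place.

With a 0.04° grid the true value lies within half a step, ±0.04°/2 = ±0.02°, of the stored one.
N–S: 0.02° × 111320 m/° = 2226.4 m.
E–W at 62.628°: 0.02° × 111320 × cos 62.628° = 0.02 × 111320 × 0.4598 ≈ 1023.62 m.
The two errors are perpendicular, so the maximum displacement is √(2226.4² + 1023.62²) ≈ 2450.44 m.
That is 2450.44 m = 2.4504 km.

2.5 kilometres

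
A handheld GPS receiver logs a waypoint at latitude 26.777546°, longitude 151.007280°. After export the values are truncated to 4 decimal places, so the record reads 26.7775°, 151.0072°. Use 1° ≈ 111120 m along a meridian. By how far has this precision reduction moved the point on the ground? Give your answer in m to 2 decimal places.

9.44 m

Δlat = 26.777546 − 26.7775 = +0.000046°; Δlon = 151.007280 − 151.0072 = +0.000080°.
N–S: 0.000046° × 111120 m/° = 5.11152 m.
East–west at this latitude: 0.000080° × 111120 × cos 26.7775° ≈ 0.000080 × 99203.8 = 7.9363 m.
Distance: √(5.11152² + 7.9363²) ≈ 9.43995 m.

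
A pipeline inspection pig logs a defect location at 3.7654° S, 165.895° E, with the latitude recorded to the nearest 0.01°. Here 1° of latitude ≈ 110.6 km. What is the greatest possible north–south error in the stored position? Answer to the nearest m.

553 m

Rounding to 2 decimal places leaves the latitude within ±0.005° of the true value.
So the N–S error is at most 0.005 × 110600 = 553 m.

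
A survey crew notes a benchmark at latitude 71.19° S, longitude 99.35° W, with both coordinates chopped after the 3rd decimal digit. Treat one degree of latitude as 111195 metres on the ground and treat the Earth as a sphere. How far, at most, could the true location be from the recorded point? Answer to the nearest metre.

117 metres

Truncating at 3 decimal places can drop up to a full unit in the last place, so each coordinate may be off by as much as 0.001°.
Latitude error → 0.001 × 111195 = 111.195 m along the meridian.
East–west component at 71.19°: 0.001° × 111195 × cos 71.19° ≈ 0.001 × 35852.7 ≈ 35.8527 m.
Worst case both components are at the extreme and orthogonal: √(111.195² + 35.8527²) ≈ 116.832 m.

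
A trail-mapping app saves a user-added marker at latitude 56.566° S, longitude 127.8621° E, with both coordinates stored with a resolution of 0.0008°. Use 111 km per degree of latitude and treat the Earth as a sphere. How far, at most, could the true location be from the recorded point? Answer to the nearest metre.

51 metres

With a 0.0008° grid the true value lies within half a step, ±0.0008°/2 = ±0.0004°, of the stored one.
N–S: 0.0004° × 111000 m/° = 44.4 m.
E–W at 56.566°: 0.0004° × 111000 × cos 56.566° = 0.0004 × 111000 × 0.5510 ≈ 24.4633 m.
The two errors are perpendicular, so the maximum displacement is √(44.4² + 24.4633²) ≈ 50.6933 m.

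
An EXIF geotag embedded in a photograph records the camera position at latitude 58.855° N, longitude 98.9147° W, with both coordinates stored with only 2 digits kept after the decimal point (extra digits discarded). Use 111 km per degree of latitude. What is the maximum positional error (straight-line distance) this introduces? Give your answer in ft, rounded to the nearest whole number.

Truncating at 2 decimal places can drop up to a full unit in the last place, so each coordinate may be off by as much as 0.01°.
Latitude error → 0.01 × 111000 = 1110 m along the meridian.
Longitude error → 0.01 × 111000 × cos 58.855° = 0.01 × 111000 × 0.5172 ≈ 574.098 m.
Worst case both components are at the extreme and orthogonal: √(1110² + 574.098²) ≈ 1249.68 m.
In feet: 1249.68 m ÷ 0.3048 ≈ 4100 ft.

4100 ft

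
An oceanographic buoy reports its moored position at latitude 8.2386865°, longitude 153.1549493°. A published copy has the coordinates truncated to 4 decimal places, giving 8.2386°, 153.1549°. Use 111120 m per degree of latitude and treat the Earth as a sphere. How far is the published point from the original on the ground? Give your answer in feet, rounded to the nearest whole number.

Δlat = 8.2386865 − 8.2386 = +0.0000865°; Δlon = 153.1549493 − 153.1549 = +0.0000493°.
N–S: 0.0000865° × 111120 m/° = 9.61188 m.
E–W at 8.2386°: 0.0000493° × 111120 × cos 8.2386° = 0.0000493 × 111120 × 0.9897 ≈ 5.42168 m.
Combined displacement = (9.61188² + 5.42168²)^½ ≈ 11.0355 m.
Converting: 11.0355 m × 3.2808 ft/m ≈ 36.206 ft.

36 feet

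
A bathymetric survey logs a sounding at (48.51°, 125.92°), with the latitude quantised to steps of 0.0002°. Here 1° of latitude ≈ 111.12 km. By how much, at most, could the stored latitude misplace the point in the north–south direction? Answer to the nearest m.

11 m

With a 0.0002° grid the true value lies within half a step, ±0.0002°/2 = ±0.0001°, of the stored one.
So the N–S error is at most 0.0001 × 111120 = 11.112 m.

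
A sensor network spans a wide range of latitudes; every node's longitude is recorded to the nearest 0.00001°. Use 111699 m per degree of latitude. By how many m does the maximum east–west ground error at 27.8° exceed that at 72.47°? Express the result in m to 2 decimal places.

Rounding to 5 decimal places leaves the longitude within ±5e-06° of the true value.
Error at 27.8° = 5e-06° × 111699 × cos 27.8° ≈ 0.5585 × 0.8846 = 0.49403 m.
Error at 72.47° = 5e-06° × 111699 × cos 72.47° ≈ 0.5585 × 0.3012 = 0.16822 m.
Difference: 0.49403 − 0.16822 = 0.32581 m.

0.33 m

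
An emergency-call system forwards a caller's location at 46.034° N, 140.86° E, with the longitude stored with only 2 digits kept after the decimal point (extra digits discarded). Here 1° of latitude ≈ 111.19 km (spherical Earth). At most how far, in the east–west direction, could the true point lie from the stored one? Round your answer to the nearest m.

Truncating at 2 decimal places can drop up to a full unit in the last place, so the longitude may be off by as much as 0.01°.
At latitude 46.034° a degree of longitude spans 111190 m × cos 46.034° = 111190 × 0.6942 ≈ 77191.6 m.
East–west error: 0.01° × 77191.6 m/° ≈ 771.916 m.

772 m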